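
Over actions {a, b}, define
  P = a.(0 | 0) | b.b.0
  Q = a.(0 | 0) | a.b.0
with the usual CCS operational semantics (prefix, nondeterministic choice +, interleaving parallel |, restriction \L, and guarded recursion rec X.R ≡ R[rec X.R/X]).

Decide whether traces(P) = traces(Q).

NO — witness ⟨b⟩

Reachable graph of P (6 states):
  p0 = a.(0 | 0) | b.b.0 | ··a··> p1, ··b··> p2
  p1 = 0 | 0 | b.b.0 | ··b··> p3
  p2 = a.(0 | 0) | b.0 | ··a··> p3, ··b··> p4
  p3 = 0 | 0 | b.0 | ··b··> p5
  p4 = a.(0 | 0) | 0 | ··a··> p5
  p5 = 0 | 0 | 0 | deadlocked
Reachable graph of Q (6 states):
  q0 = a.(0 | 0) | a.b.0 | ··a··> q1, ··a··> q2
  q1 = 0 | 0 | a.b.0 | ··a··> q3
  q2 = a.(0 | 0) | b.0 | ··a··> q3, ··b··> q4
  q3 = 0 | 0 | b.0 | ··b··> q5
  q4 = a.(0 | 0) | 0 | ··a··> q5
  q5 = 0 | 0 | 0 | deadlocked
Executing b from P (initial set {p0}):
  after b @ step 1: {p2}
  — P admits the full trace.
Executing b from Q (initial set {q0}):
  after b @ step 1: ∅ (Q stuck)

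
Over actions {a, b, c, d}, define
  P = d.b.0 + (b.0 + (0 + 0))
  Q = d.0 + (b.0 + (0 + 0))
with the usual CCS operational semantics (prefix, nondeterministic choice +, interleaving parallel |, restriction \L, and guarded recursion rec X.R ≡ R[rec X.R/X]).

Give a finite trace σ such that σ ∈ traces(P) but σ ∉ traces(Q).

db

LTS(P): 3 reachable states
  u0 = d.b.0 + (b.0 + (0 + 0)) ⊢ --b--▸ u1, --d--▸ u2
  u1 = 0 ⊢ (no moves)
  u2 = b.0 ⊢ --b--▸ u1
LTS(Q): 2 reachable states
  v0 = d.0 + (b.0 + (0 + 0)) ⊢ --b--▸ v1, --d--▸ v1
  v1 = 0 ⊢ (no moves)
Executing db from P (initial set {u0}):
  [1] d ⇒ {u2}
  [2] b ⇒ {u1}
  ✓ P
Executing db from Q (initial set {v0}):
  [1] d ⇒ {v1}
  [2] b ⇒ ∅  — Q cannot continue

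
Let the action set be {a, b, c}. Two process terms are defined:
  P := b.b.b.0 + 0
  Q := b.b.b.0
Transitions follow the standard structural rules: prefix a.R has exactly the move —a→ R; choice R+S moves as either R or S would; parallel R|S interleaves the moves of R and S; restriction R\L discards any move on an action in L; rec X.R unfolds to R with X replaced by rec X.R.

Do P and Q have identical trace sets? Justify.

YES

LTS(P): 4 reachable states
  u0 = b.b.b.0 + 0 ⊢ =b=> u1
  u1 = b.b.0 ⊢ =b=> u2
  u2 = b.0 ⊢ =b=> u3
  u3 = 0 ⊢ (no moves)
LTS(Q): 4 reachable states
  v0 = b.b.b.0 ⊢ =b=> v1
  v1 = b.b.0 ⊢ =b=> v2
  v2 = b.0 ⊢ =b=> v3
  v3 = 0 ⊢ (no moves)
Partition-refinement fixed point:
  B0 = {u0, v0}
  B1 = {u1, v1}
  B2 = {u2, v2}
  B3 = {u3, v3}
u0 ∈ B0, v0 ∈ B0 → same block
Bisimilar ⇒ trace-equivalent.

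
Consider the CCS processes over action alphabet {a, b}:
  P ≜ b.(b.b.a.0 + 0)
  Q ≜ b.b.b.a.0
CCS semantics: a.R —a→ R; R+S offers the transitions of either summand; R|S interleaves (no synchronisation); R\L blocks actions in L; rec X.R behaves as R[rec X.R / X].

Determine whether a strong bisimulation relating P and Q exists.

bisimilar

Reachable graph of P (5 states):
  p0 = b.(b.b.a.0 + 0) | =b=> p1
  p1 = b.b.a.0 + 0 | =b=> p2
  p2 = b.a.0 | =b=> p3
  p3 = a.0 | =a=> p4
  p4 = 0 | ∅
Reachable graph of Q (5 states):
  q0 = b.b.b.a.0 | =b=> q1
  q1 = b.b.a.0 | =b=> q2
  q2 = b.a.0 | =b=> q3
  q3 = a.0 | =a=> q4
  q4 = 0 | ∅
Coarsest stable partition (strong bisimilarity classes):
  B0 = {p0, q0}
  B1 = {p1, q1}
  B2 = {p2, q2}
  B3 = {p3, q3}
  B4 = {p4, q4}
p0 ∈ B0, q0 ∈ B0 → same block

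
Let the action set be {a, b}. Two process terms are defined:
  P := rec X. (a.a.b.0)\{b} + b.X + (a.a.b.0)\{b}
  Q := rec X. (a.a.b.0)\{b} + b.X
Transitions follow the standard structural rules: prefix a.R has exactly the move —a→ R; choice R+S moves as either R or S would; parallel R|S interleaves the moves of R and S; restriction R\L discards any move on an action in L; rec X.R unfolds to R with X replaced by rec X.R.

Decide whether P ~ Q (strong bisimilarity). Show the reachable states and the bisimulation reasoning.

YES

P's transition system — 3 states:
  u0 = rec X. (a.a.b.0)\{b} + b.X + (a.a.b.0)\{b} :: -a-> u1, -b-> u0
  u1 = (a.b.0)\{b} :: -a-> u2
  u2 = (b.0)\{b} :: ·
Q's transition system — 3 states:
  v0 = rec X. (a.a.b.0)\{b} + b.X :: -a-> v1, -b-> v0
  v1 = (a.b.0)\{b} :: -a-> v2
  v2 = (b.0)\{b} :: ·
Coarsest stable partition (strong bisimilarity classes):
  B0 = {u0, v0}
  B1 = {u1, v1}
  B2 = {u2, v2}
u0 ∈ B0, v0 ∈ B0 → same block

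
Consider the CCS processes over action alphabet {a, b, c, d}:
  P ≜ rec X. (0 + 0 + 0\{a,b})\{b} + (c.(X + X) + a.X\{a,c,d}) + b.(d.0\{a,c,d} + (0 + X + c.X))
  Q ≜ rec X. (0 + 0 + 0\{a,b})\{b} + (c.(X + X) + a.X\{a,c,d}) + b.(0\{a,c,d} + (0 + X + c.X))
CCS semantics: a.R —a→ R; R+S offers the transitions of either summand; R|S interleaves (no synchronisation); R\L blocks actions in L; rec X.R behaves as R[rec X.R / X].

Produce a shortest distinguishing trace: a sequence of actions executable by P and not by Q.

Reachable graph of P (6 states):
  m0 = rec X. (0 + 0 + 0\{a,b})\{b} + (c.(X + X) + a.X\{a,c,d}) + b.(d.0\{a,c,d} + (0 + X + c.X)) ⊢ —a→ m1, —b→ m2, —c→ m3
  m1 = (rec X. (0 + 0 + 0\{a,b})\{b} + (c.(X + X) + a.X\{a,c,d}) + b.(d.0\{a,c,d} + (0 + X + c.X)))\{a,c,d} ⊢ —b→ m4
  m2 = d.0\{a,c,d} + (0 + (rec X. (0 + 0 + 0\{a,b})\{b} + (c.(X + X) + a.X\{a,c,d}) + b.(d.0\{a,c,d} + (0 + X + c.X))) + c.(rec X. (0 + 0 + 0\{a,b})\{b} + (c.(X + X) + a.X\{a,c,d}) + b.(d.0\{a,c,d} + (0 + X + c.X)))) ⊢ —a→ m1, —b→ m2, —c→ m0, —c→ m3, —d→ m5
  m3 = (rec X. (0 + 0 + 0\{a,b})\{b} + (c.(X + X) + a.X\{a,c,d}) + b.(d.0\{a,c,d} + (0 + X + c.X))) + (rec X. (0 + 0 + 0\{a,b})\{b} + (c.(X + X) + a.X\{a,c,d}) + b.(d.0\{a,c,d} + (0 + X + c.X))) ⊢ —a→ m1, —b→ m2, —c→ m3
  m4 = (d.0\{a,c,d} + (0 + (rec X. (0 + 0 + 0\{a,b})\{b} + (c.(X + X) + a.X\{a,c,d}) + b.(d.0\{a,c,d} + (0 + X + c.X))) + c.(rec X. (0 + 0 + 0\{a,b})\{b} + (c.(X + X) + a.X\{a,c,d}) + b.(d.0\{a,c,d} + (0 + X + c.X)))))\{a,c,d} ⊢ —b→ m4
  m5 = 0\{a,c,d} ⊢ (no moves)
Reachable graph of Q (5 states):
  n0 = rec X. (0 + 0 + 0\{a,b})\{b} + (c.(X + X) + a.X\{a,c,d}) + b.(0\{a,c,d} + (0 + X + c.X)) ⊢ —a→ n1, —b→ n2, —c→ n3
  n1 = (rec X. (0 + 0 + 0\{a,b})\{b} + (c.(X + X) + a.X\{a,c,d}) + b.(0\{a,c,d} + (0 + X + c.X)))\{a,c,d} ⊢ —b→ n4
  n2 = 0\{a,c,d} + (0 + (rec X. (0 + 0 + 0\{a,b})\{b} + (c.(X + X) + a.X\{a,c,d}) + b.(0\{a,c,d} + (0 + X + c.X))) + c.(rec X. (0 + 0 + 0\{a,b})\{b} + (c.(X + X) + a.X\{a,c,d}) + b.(0\{a,c,d} + (0 + X + c.X)))) ⊢ —a→ n1, —b→ n2, —c→ n0, —c→ n3
  n3 = (rec X. (0 + 0 + 0\{a,b})\{b} + (c.(X + X) + a.X\{a,c,d}) + b.(0\{a,c,d} + (0 + X + c.X))) + (rec X. (0 + 0 + 0\{a,b})\{b} + (c.(X + X) + a.X\{a,c,d}) + b.(0\{a,c,d} + (0 + X + c.X))) ⊢ —a→ n1, —b→ n2, —c→ n3
  n4 = (0\{a,c,d} + (0 + (rec X. (0 + 0 + 0\{a,b})\{b} + (c.(X + X) + a.X\{a,c,d}) + b.(0\{a,c,d} + (0 + X + c.X))) + c.(rec X. (0 + 0 + 0\{a,b})\{b} + (c.(X + X) + a.X\{a,c,d}) + b.(0\{a,c,d} + (0 + X + c.X)))))\{a,c,d} ⊢ —b→ n4
Executing bd from P (initial set {m0}):
  [1] b ⇒ {m2}
  [2] d ⇒ {m5}
  — P admits the full trace.
Executing bd from Q (initial set {n0}):
  [1] b ⇒ {n2}
  [2] d ⇒ no successor for Q

bd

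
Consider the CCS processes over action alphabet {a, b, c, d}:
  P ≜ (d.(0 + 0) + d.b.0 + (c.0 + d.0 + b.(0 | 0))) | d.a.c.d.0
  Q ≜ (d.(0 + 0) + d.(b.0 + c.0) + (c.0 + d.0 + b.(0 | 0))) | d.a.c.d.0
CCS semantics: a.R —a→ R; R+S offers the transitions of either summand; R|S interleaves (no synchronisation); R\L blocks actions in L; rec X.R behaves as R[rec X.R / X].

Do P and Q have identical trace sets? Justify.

trace-distinct — witness ⟨ddc⟩

LTS(P): 25 reachable states
  p0 = (d.(0 + 0) + d.b.0 + (c.0 + d.0 + b.(0 | 0))) | d.a.c.d.0 has moves =b=> p1, =c=> p2, =d=> p2, =d=> p3, =d=> p4, =d=> p5
  p1 = 0 | 0 | d.a.c.d.0 has moves =d=> p6
  p2 = 0 | d.a.c.d.0 has moves =d=> p7
  p3 = (0 + 0) | d.a.c.d.0 has moves =d=> p8
  p4 = (d.(0 + 0) + d.b.0 + (c.0 + d.0 + b.(0 | 0))) | a.c.d.0 has moves =a=> p9, =b=> p6, =c=> p7, =d=> p10, =d=> p7, =d=> p8
  p5 = b.0 | d.a.c.d.0 has moves =b=> p2, =d=> p10
  p6 = 0 | 0 | a.c.d.0 has moves =a=> p11
  p7 = 0 | a.c.d.0 has moves =a=> p12
  p8 = (0 + 0) | a.c.d.0 has moves =a=> p13
  p9 = (d.(0 + 0) + d.b.0 + (c.0 + d.0 + b.(0 | 0))) | c.d.0 has moves =b=> p11, =c=> p12, =c=> p14, =d=> p12, =d=> p13, =d=> p15
  p10 = b.0 | a.c.d.0 has moves =a=> p15, =b=> p7
  p11 = 0 | 0 | c.d.0 has moves =c=> p16
  p12 = 0 | c.d.0 has moves =c=> p17
  p13 = (0 + 0) | c.d.0 has moves =c=> p18
  p14 = (d.(0 + 0) + d.b.0 + (c.0 + d.0 + b.(0 | 0))) | d.0 has moves =b=> p16, =c=> p17, =d=> p17, =d=> p18, =d=> p19, =d=> p20
  p15 = b.0 | c.d.0 has moves =b=> p12, =c=> p20
  p16 = 0 | 0 | d.0 has moves =d=> p21
  p17 = 0 | d.0 has moves =d=> p22
  p18 = (0 + 0) | d.0 has moves =d=> p23
  p19 = (d.(0 + 0) + d.b.0 + (c.0 + d.0 + b.(0 | 0))) | 0 has moves =b=> p21, =c=> p22, =d=> p22, =d=> p23, =d=> p24
  p20 = b.0 | d.0 has moves =b=> p17, =d=> p24
  p21 = 0 | 0 | 0 has moves deadlocked
  p22 = 0 | 0 has moves deadlocked
  p23 = (0 + 0) | 0 has moves deadlocked
  p24 = b.0 | 0 has moves =b=> p22
LTS(Q): 25 reachable states
  q0 = (d.(0 + 0) + d.(b.0 + c.0) + (c.0 + d.0 + b.(0 | 0))) | d.a.c.d.0 has moves =b=> q1, =c=> q2, =d=> q2, =d=> q3, =d=> q4, =d=> q5
  q1 = 0 | 0 | d.a.c.d.0 has moves =d=> q6
  q2 = 0 | d.a.c.d.0 has moves =d=> q7
  q3 = (0 + 0) | d.a.c.d.0 has moves =d=> q8
  q4 = (b.0 + c.0) | d.a.c.d.0 has moves =b=> q2, =c=> q2, =d=> q9
  q5 = (d.(0 + 0) + d.(b.0 + c.0) + (c.0 + d.0 + b.(0 | 0))) | a.c.d.0 has moves =a=> q10, =b=> q6, =c=> q7, =d=> q7, =d=> q8, =d=> q9
  q6 = 0 | 0 | a.c.d.0 has moves =a=> q11
  q7 = 0 | a.c.d.0 has moves =a=> q12
  q8 = (0 + 0) | a.c.d.0 has moves =a=> q13
  q9 = (b.0 + c.0) | a.c.d.0 has moves =a=> q14, =b=> q7, =c=> q7
  q10 = (d.(0 + 0) + d.(b.0 + c.0) + (c.0 + d.0 + b.(0 | 0))) | c.d.0 has moves =b=> q11, =c=> q12, =c=> q15, =d=> q12, =d=> q13, =d=> q14
  q11 = 0 | 0 | c.d.0 has moves =c=> q16
  q12 = 0 | c.d.0 has moves =c=> q17
  q13 = (0 + 0) | c.d.0 has moves =c=> q18
  q14 = (b.0 + c.0) | c.d.0 has moves =b=> q12, =c=> q12, =c=> q19
  q15 = (d.(0 + 0) + d.(b.0 + c.0) + (c.0 + d.0 + b.(0 | 0))) | d.0 has moves =b=> q16, =c=> q17, =d=> q17, =d=> q18, =d=> q19, =d=> q20
  q16 = 0 | 0 | d.0 has moves =d=> q21
  q17 = 0 | d.0 has moves =d=> q22
  q18 = (0 + 0) | d.0 has moves =d=> q23
  q19 = (b.0 + c.0) | d.0 has moves =b=> q17, =c=> q17, =d=> q24
  q20 = (d.(0 + 0) + d.(b.0 + c.0) + (c.0 + d.0 + b.(0 | 0))) | 0 has moves =b=> q21, =c=> q22, =d=> q22, =d=> q23, =d=> q24
  q21 = 0 | 0 | 0 has moves deadlocked
  q22 = 0 | 0 has moves deadlocked
  q23 = (0 + 0) | 0 has moves deadlocked
  q24 = (b.0 + c.0) | 0 has moves =b=> q22, =c=> q22
Run σ = ⟨ddc⟩ on Q: start {q0}
  after d @ step 1: {q2, q3, q4, q5}
  after d @ step 2: {q7, q8, q9}
  after c @ step 3: {q7}
  ✓ Q
Run σ = ⟨ddc⟩ on P: start {p0}
  after d @ step 1: {p2, p3, p4, p5}
  after d @ step 2: {p10, p7, p8}
  after c @ step 3: ∅  — P cannot continue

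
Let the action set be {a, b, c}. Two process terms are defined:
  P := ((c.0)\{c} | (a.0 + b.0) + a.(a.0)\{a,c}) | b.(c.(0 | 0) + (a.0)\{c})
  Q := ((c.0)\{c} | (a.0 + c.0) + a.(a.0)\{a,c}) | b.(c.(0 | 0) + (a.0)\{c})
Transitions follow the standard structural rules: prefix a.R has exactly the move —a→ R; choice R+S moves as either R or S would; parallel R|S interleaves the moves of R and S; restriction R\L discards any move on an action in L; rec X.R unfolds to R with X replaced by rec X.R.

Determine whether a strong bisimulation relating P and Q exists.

LTS(P): 12 reachable states
  u0 = ((c.0)\{c} | (a.0 + b.0) + a.(a.0)\{a,c}) | b.(c.(0 | 0) + (a.0)\{c}) :: ··a··> u1, ··a··> u2, ··b··> u2, ··b··> u3
  u1 = (a.0)\{a,c} | b.(c.(0 | 0) + (a.0)\{c}) :: ··b··> u4
  u2 = (c.0)\{c} | 0 | b.(c.(0 | 0) + (a.0)\{c}) :: ··b··> u5
  u3 = ((c.0)\{c} | (a.0 + b.0) + a.(a.0)\{a,c}) | (c.(0 | 0) + (a.0)\{c}) :: ··a··> u4, ··a··> u5, ··a··> u6, ··b··> u5, ··c··> u7
  u4 = (a.0)\{a,c} | (c.(0 | 0) + (a.0)\{c}) :: ··a··> u8, ··c··> u9
  u5 = (c.0)\{c} | 0 | (c.(0 | 0) + (a.0)\{c}) :: ··a··> u10, ··c··> u11
  u6 = ((c.0)\{c} | (a.0 + b.0) + a.(a.0)\{a,c}) | 0\{c} :: ··a··> u10, ··a··> u8, ··b··> u10
  u7 = ((c.0)\{c} | (a.0 + b.0) + a.(a.0)\{a,c}) | (0 | 0) :: ··a··> u11, ··a··> u9, ··b··> u11
  u8 = (a.0)\{a,c} | 0\{c} :: deadlocked
  u9 = (a.0)\{a,c} | (0 | 0) :: deadlocked
  u10 = (c.0)\{c} | 0 | 0\{c} :: deadlocked
  u11 = (c.0)\{c} | 0 | (0 | 0) :: deadlocked
LTS(Q): 12 reachable states
  v0 = ((c.0)\{c} | (a.0 + c.0) + a.(a.0)\{a,c}) | b.(c.(0 | 0) + (a.0)\{c}) :: ··a··> v1, ··a··> v2, ··b··> v3, ··c··> v2
  v1 = (a.0)\{a,c} | b.(c.(0 | 0) + (a.0)\{c}) :: ··b··> v4
  v2 = (c.0)\{c} | 0 | b.(c.(0 | 0) + (a.0)\{c}) :: ··b··> v5
  v3 = ((c.0)\{c} | (a.0 + c.0) + a.(a.0)\{a,c}) | (c.(0 | 0) + (a.0)\{c}) :: ··a··> v4, ··a··> v5, ··a··> v6, ··c··> v5, ··c··> v7
  v4 = (a.0)\{a,c} | (c.(0 | 0) + (a.0)\{c}) :: ··a··> v8, ··c··> v9
  v5 = (c.0)\{c} | 0 | (c.(0 | 0) + (a.0)\{c}) :: ··a··> v10, ··c··> v11
  v6 = ((c.0)\{c} | (a.0 + c.0) + a.(a.0)\{a,c}) | 0\{c} :: ··a··> v10, ··a··> v8, ··c··> v10
  v7 = ((c.0)\{c} | (a.0 + c.0) + a.(a.0)\{a,c}) | (0 | 0) :: ··a··> v11, ··a··> v9, ··c··> v11
  v8 = (a.0)\{a,c} | 0\{c} :: deadlocked
  v9 = (a.0)\{a,c} | (0 | 0) :: deadlocked
  v10 = (c.0)\{c} | 0 | 0\{c} :: deadlocked
  v11 = (c.0)\{c} | 0 | (0 | 0) :: deadlocked
Bisimilarity quotient blocks:
  B0 = {u0}
  B1 = {u1, u2, v1, v2}
  B2 = {u4, u5, v4, v5, v6, v7}
  B3 = {u10, u11, u8, u9, v10, v11, v8, v9}
  B4 = {u3}
  B5 = {u6, u7}
  B6 = {v0}
  B7 = {v3}
u0 ∈ B0, v0 ∈ B6 → different blocks

NO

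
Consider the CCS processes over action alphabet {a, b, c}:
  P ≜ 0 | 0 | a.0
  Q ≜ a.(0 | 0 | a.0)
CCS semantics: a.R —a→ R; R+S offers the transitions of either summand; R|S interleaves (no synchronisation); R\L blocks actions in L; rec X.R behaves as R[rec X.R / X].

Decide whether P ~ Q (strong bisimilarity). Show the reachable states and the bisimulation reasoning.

P's transition system — 2 states:
  s0 = 0 | 0 | a.0 → -a-> s1
  s1 = 0 | 0 | 0 → deadlocked
Q's transition system — 3 states:
  t0 = a.(0 | 0 | a.0) → -a-> t1
  t1 = 0 | 0 | a.0 → -a-> t2
  t2 = 0 | 0 | 0 → deadlocked
Bisimilarity quotient blocks:
  B0 = {s0, t1}
  B1 = {s1, t2}
  B2 = {t0}
s0 ∈ B0, t0 ∈ B2 → different blocks

NO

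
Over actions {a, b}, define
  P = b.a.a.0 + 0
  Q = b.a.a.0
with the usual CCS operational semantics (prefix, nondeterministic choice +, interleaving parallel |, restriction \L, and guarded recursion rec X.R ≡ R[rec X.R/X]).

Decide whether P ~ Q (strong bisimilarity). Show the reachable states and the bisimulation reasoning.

YES

P's transition system — 4 states:
  p0 = b.a.a.0 + 0 ⊢ —b→ p1
  p1 = a.a.0 ⊢ —a→ p2
  p2 = a.0 ⊢ —a→ p3
  p3 = 0 ⊢ (no moves)
Q's transition system — 4 states:
  q0 = b.a.a.0 ⊢ —b→ q1
  q1 = a.a.0 ⊢ —a→ q2
  q2 = a.0 ⊢ —a→ q3
  q3 = 0 ⊢ (no moves)
Partition-refinement fixed point:
  B0 = {p0, q0}
  B1 = {p1, q1}
  B2 = {p2, q2}
  B3 = {p3, q3}
p0 ∈ B0, q0 ∈ B0 → same block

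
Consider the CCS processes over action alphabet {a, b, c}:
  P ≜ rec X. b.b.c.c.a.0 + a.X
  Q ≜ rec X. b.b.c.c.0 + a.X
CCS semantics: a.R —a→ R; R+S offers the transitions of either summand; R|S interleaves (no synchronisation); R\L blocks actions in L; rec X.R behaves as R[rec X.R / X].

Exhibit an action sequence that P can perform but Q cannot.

LTS(P): 6 reachable states
  u0 = rec X. b.b.c.c.a.0 + a.X ⊢ —a→ u0, —b→ u1
  u1 = b.c.c.a.0 ⊢ —b→ u2
  u2 = c.c.a.0 ⊢ —c→ u3
  u3 = c.a.0 ⊢ —c→ u4
  u4 = a.0 ⊢ —a→ u5
  u5 = 0 ⊢ (no moves)
LTS(Q): 5 reachable states
  v0 = rec X. b.b.c.c.0 + a.X ⊢ —a→ v0, —b→ v1
  v1 = b.c.c.0 ⊢ —b→ v2
  v2 = c.c.0 ⊢ —c→ v3
  v3 = c.0 ⊢ —c→ v4
  v4 = 0 ⊢ (no moves)
Trace ⟨bbcca⟩ through P, begin at {u0}:
  [1] b ⇒ {u1}
  [2] b ⇒ {u2}
  [3] c ⇒ {u3}
  [4] c ⇒ {u4}
  [5] a ⇒ {u5}
  P completes σ.
Trace ⟨bbcca⟩ through Q, begin at {v0}:
  [1] b ⇒ {v1}
  [2] b ⇒ {v2}
  [3] c ⇒ {v3}
  [4] c ⇒ {v4}
  [5] a ⇒ ∅ (Q stuck)

bbcca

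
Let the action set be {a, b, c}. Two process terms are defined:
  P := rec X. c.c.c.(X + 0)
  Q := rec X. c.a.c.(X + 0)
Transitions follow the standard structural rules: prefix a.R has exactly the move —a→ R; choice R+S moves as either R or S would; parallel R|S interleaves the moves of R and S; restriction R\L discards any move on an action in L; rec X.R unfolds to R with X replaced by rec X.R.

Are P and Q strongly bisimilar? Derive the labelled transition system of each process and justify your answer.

P's transition system — 4 states:
  m0 = rec X. c.c.c.(X + 0) has moves -c-> m1
  m1 = c.c.((rec X. c.c.c.(X + 0)) + 0) has moves -c-> m2
  m2 = c.((rec X. c.c.c.(X + 0)) + 0) has moves -c-> m3
  m3 = (rec X. c.c.c.(X + 0)) + 0 has moves -c-> m1
Q's transition system — 4 states:
  n0 = rec X. c.a.c.(X + 0) has moves -c-> n1
  n1 = a.c.((rec X. c.a.c.(X + 0)) + 0) has moves -a-> n2
  n2 = c.((rec X. c.a.c.(X + 0)) + 0) has moves -c-> n3
  n3 = (rec X. c.a.c.(X + 0)) + 0 has moves -c-> n1
Partition-refinement fixed point:
  B0 = {m0, m1, m2, m3}
  B1 = {n0, n3}
  B2 = {n1}
  B3 = {n2}
m0 ∈ B0, n0 ∈ B1 → different blocks

NO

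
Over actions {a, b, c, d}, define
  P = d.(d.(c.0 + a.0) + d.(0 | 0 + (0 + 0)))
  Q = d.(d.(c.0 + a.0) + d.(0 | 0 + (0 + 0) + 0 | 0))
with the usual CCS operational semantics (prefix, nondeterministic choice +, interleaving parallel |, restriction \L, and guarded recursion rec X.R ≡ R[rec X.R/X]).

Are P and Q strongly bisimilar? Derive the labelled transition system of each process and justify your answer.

LTS(P): 5 reachable states
  m0 = d.(d.(c.0 + a.0) + d.(0 | 0 + (0 + 0))) | =d=> m1
  m1 = d.(c.0 + a.0) + d.(0 | 0 + (0 + 0)) | =d=> m2, =d=> m3
  m2 = 0 | 0 + (0 + 0) | ·
  m3 = c.0 + a.0 | =a=> m4, =c=> m4
  m4 = 0 | ·
LTS(Q): 5 reachable states
  n0 = d.(d.(c.0 + a.0) + d.(0 | 0 + (0 + 0) + 0 | 0)) | =d=> n1
  n1 = d.(c.0 + a.0) + d.(0 | 0 + (0 + 0) + 0 | 0) | =d=> n2, =d=> n3
  n2 = 0 | 0 + (0 + 0) + 0 | 0 | ·
  n3 = c.0 + a.0 | =a=> n4, =c=> n4
  n4 = 0 | ·
Coarsest stable partition (strong bisimilarity classes):
  B0 = {m0, n0}
  B1 = {m1, n1}
  B2 = {m3, n3}
  B3 = {m2, m4, n2, n4}
m0 ∈ B0, n0 ∈ B0 → same block

YES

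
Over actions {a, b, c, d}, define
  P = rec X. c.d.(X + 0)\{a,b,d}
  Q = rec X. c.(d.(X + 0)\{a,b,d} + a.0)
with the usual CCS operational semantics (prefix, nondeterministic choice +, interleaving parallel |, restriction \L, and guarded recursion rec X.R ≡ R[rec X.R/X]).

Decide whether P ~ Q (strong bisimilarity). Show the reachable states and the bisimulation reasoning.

Reachable graph of P (4 states):
  s0 = rec X. c.d.(X + 0)\{a,b,d} → —c→ s1
  s1 = d.((rec X. c.d.(X + 0)\{a,b,d}) + 0)\{a,b,d} → —d→ s2
  s2 = ((rec X. c.d.(X + 0)\{a,b,d}) + 0)\{a,b,d} → —c→ s3
  s3 = (d.((rec X. c.d.(X + 0)\{a,b,d}) + 0)\{a,b,d})\{a,b,d} → ·
Reachable graph of Q (5 states):
  t0 = rec X. c.(d.(X + 0)\{a,b,d} + a.0) → —c→ t1
  t1 = d.((rec X. c.(d.(X + 0)\{a,b,d} + a.0)) + 0)\{a,b,d} + a.0 → —a→ t2, —d→ t3
  t2 = 0 → ·
  t3 = ((rec X. c.(d.(X + 0)\{a,b,d} + a.0)) + 0)\{a,b,d} → —c→ t4
  t4 = (d.((rec X. c.(d.(X + 0)\{a,b,d} + a.0)) + 0)\{a,b,d} + a.0)\{a,b,d} → ·
Coarsest stable partition (strong bisimilarity classes):
  B0 = {s0}
  B1 = {s1}
  B2 = {s2, t3}
  B3 = {s3, t2, t4}
  B4 = {t0}
  B5 = {t1}
s0 ∈ B0, t0 ∈ B4 → different blocks

not bisimilar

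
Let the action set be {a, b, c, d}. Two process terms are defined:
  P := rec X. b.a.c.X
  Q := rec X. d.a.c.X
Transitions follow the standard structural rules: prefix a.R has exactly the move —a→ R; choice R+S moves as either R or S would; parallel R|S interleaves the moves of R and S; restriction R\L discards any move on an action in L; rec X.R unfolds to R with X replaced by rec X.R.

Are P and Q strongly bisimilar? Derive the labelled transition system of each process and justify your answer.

not bisimilar

LTS(P): 3 reachable states
  p0 = rec X. b.a.c.X has moves =b=> p1
  p1 = a.c.(rec X. b.a.c.X) has moves =a=> p2
  p2 = c.(rec X. b.a.c.X) has moves =c=> p0
LTS(Q): 3 reachable states
  q0 = rec X. d.a.c.X has moves =d=> q1
  q1 = a.c.(rec X. d.a.c.X) has moves =a=> q2
  q2 = c.(rec X. d.a.c.X) has moves =c=> q0
Coarsest stable partition (strong bisimilarity classes):
  B0 = {p0}
  B1 = {p1}
  B2 = {p2}
  B3 = {q0}
  B4 = {q1}
  B5 = {q2}
p0 ∈ B0, q0 ∈ B3 → different blocks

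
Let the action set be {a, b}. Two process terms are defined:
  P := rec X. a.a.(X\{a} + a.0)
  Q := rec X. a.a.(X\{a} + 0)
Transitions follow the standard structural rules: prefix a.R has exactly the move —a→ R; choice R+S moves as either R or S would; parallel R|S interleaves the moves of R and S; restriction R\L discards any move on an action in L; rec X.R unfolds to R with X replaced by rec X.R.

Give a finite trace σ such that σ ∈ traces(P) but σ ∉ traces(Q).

aaa

P's transition system — 4 states:
  s0 = rec X. a.a.(X\{a} + a.0) | —a→ s1
  s1 = a.((rec X. a.a.(X\{a} + a.0))\{a} + a.0) | —a→ s2
  s2 = (rec X. a.a.(X\{a} + a.0))\{a} + a.0 | —a→ s3
  s3 = 0 | ·
Q's transition system — 3 states:
  t0 = rec X. a.a.(X\{a} + 0) | —a→ t1
  t1 = a.((rec X. a.a.(X\{a} + 0))\{a} + 0) | —a→ t2
  t2 = (rec X. a.a.(X\{a} + 0))\{a} + 0 | ·
Run σ = ⟨aaa⟩ on P: start {s0}
  step 1 (a): {s1}
  step 2 (a): {s2}
  step 3 (a): {s3}
  — P admits the full trace.
Run σ = ⟨aaa⟩ on Q: start {t0}
  step 1 (a): {t1}
  step 2 (a): {t2}
  step 3 (a): no successor for Q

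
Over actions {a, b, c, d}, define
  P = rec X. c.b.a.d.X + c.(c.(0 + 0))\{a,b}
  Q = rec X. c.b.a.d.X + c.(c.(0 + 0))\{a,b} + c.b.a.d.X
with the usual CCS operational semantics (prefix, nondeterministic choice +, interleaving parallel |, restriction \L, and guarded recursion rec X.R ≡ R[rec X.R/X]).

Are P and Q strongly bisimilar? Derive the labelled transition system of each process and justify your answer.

LTS(P): 6 reachable states
  p0 = rec X. c.b.a.d.X + c.(c.(0 + 0))\{a,b} | --c--▸ p1, --c--▸ p2
  p1 = (c.(0 + 0))\{a,b} | --c--▸ p3
  p2 = b.a.d.(rec X. c.b.a.d.X + c.(c.(0 + 0))\{a,b}) | --b--▸ p4
  p3 = (0 + 0)\{a,b} | ∅
  p4 = a.d.(rec X. c.b.a.d.X + c.(c.(0 + 0))\{a,b}) | --a--▸ p5
  p5 = d.(rec X. c.b.a.d.X + c.(c.(0 + 0))\{a,b}) | --d--▸ p0
LTS(Q): 6 reachable states
  q0 = rec X. c.b.a.d.X + c.(c.(0 + 0))\{a,b} + c.b.a.d.X | --c--▸ q1, --c--▸ q2
  q1 = (c.(0 + 0))\{a,b} | --c--▸ q3
  q2 = b.a.d.(rec X. c.b.a.d.X + c.(c.(0 + 0))\{a,b} + c.b.a.d.X) | --b--▸ q4
  q3 = (0 + 0)\{a,b} | ∅
  q4 = a.d.(rec X. c.b.a.d.X + c.(c.(0 + 0))\{a,b} + c.b.a.d.X) | --a--▸ q5
  q5 = d.(rec X. c.b.a.d.X + c.(c.(0 + 0))\{a,b} + c.b.a.d.X) | --d--▸ q0
Partition-refinement fixed point:
  B0 = {p0, q0}
  B1 = {p1, q1}
  B2 = {p3, q3}
  B3 = {p2, q2}
  B4 = {p4, q4}
  B5 = {p5, q5}
p0 ∈ B0, q0 ∈ B0 → same block

YES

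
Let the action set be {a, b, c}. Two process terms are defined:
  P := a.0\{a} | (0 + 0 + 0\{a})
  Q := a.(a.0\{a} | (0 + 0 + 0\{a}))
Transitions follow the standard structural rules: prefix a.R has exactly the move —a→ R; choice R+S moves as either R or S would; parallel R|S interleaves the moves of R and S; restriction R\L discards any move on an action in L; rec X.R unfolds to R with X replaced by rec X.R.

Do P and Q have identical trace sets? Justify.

traces(P) ≠ traces(Q) — witness ⟨aa⟩

Reachable graph of P (2 states):
  s0 = a.0\{a} | (0 + 0 + 0\{a}) :: =a=> s1
  s1 = 0\{a} | (0 + 0 + 0\{a}) :: deadlocked
Reachable graph of Q (3 states):
  t0 = a.(a.0\{a} | (0 + 0 + 0\{a})) :: =a=> t1
  t1 = a.0\{a} | (0 + 0 + 0\{a}) :: =a=> t2
  t2 = 0\{a} | (0 + 0 + 0\{a}) :: deadlocked
Trace ⟨aa⟩ through Q, begin at {t0}:
  after a @ step 1: {t1}
  after a @ step 2: {t2}
  Q completes σ.
Trace ⟨aa⟩ through P, begin at {s0}:
  after a @ step 1: {s1}
  after a @ step 2: ∅  — P cannot continue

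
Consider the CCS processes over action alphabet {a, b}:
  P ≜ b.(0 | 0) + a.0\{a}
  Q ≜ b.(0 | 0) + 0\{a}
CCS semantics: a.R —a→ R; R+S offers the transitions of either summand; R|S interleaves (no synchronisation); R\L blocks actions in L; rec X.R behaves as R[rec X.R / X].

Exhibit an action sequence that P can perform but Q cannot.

Reachable graph of P (3 states):
  s0 = b.(0 | 0) + a.0\{a} → -a-> s1, -b-> s2
  s1 = 0\{a} → stopped
  s2 = 0 | 0 → stopped
Reachable graph of Q (2 states):
  t0 = b.(0 | 0) + 0\{a} → -b-> t1
  t1 = 0 | 0 → stopped
Run σ = ⟨a⟩ on P: start {s0}
  step 1 (a): {s1}
  P completes σ.
Run σ = ⟨a⟩ on Q: start {t0}
  step 1 (a): ∅  — Q cannot continue

a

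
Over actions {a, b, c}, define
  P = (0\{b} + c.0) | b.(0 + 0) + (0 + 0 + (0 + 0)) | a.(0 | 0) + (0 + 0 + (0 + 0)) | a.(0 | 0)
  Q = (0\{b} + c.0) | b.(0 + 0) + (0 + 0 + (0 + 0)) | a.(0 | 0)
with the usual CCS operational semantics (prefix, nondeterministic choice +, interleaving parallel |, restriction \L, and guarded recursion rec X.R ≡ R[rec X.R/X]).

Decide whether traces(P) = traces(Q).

P's transition system — 5 states:
  p0 = (0\{b} + c.0) | b.(0 + 0) + (0 + 0 + (0 + 0)) | a.(0 | 0) + (0 + 0 + (0 + 0)) | a.(0 | 0) :: —a→ p1, —b→ p2, —c→ p3
  p1 = (0 + 0 + (0 + 0)) | (0 | 0) :: ·
  p2 = (0\{b} + c.0) | (0 + 0) :: —c→ p4
  p3 = 0 | b.(0 + 0) :: —b→ p4
  p4 = 0 | (0 + 0) :: ·
Q's transition system — 5 states:
  q0 = (0\{b} + c.0) | b.(0 + 0) + (0 + 0 + (0 + 0)) | a.(0 | 0) :: —a→ q1, —b→ q2, —c→ q3
  q1 = (0 + 0 + (0 + 0)) | (0 | 0) :: ·
  q2 = (0\{b} + c.0) | (0 + 0) :: —c→ q4
  q3 = 0 | b.(0 + 0) :: —b→ q4
  q4 = 0 | (0 + 0) :: ·
Partition-refinement fixed point:
  B0 = {p0, q0}
  B1 = {p2, q2}
  B2 = {p1, p4, q1, q4}
  B3 = {p3, q3}
p0 ∈ B0, q0 ∈ B0 → same block
Bisimilar ⇒ trace-equivalent.

traces(P) = traces(Q)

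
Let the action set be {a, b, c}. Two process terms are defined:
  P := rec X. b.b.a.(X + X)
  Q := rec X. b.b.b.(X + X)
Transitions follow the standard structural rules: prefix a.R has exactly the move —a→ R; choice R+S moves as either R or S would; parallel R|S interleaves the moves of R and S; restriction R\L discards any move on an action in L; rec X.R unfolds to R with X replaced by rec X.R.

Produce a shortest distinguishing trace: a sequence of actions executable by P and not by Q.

LTS(P): 4 reachable states
  u0 = rec X. b.b.a.(X + X) has moves —b→ u1
  u1 = b.a.((rec X. b.b.a.(X + X)) + (rec X. b.b.a.(X + X))) has moves —b→ u2
  u2 = a.((rec X. b.b.a.(X + X)) + (rec X. b.b.a.(X + X))) has moves —a→ u3
  u3 = (rec X. b.b.a.(X + X)) + (rec X. b.b.a.(X + X)) has moves —b→ u1
LTS(Q): 4 reachable states
  v0 = rec X. b.b.b.(X + X) has moves —b→ v1
  v1 = b.b.((rec X. b.b.b.(X + X)) + (rec X. b.b.b.(X + X))) has moves —b→ v2
  v2 = b.((rec X. b.b.b.(X + X)) + (rec X. b.b.b.(X + X))) has moves —b→ v3
  v3 = (rec X. b.b.b.(X + X)) + (rec X. b.b.b.(X + X)) has moves —b→ v1
Executing bba from P (initial set {u0}):
  after b @ step 1: {u1}
  after b @ step 2: {u2}
  after a @ step 3: {u3}
  P completes σ.
Executing bba from Q (initial set {v0}):
  after b @ step 1: {v1}
  after b @ step 2: {v2}
  after a @ step 3: ∅  — Q cannot continue

bba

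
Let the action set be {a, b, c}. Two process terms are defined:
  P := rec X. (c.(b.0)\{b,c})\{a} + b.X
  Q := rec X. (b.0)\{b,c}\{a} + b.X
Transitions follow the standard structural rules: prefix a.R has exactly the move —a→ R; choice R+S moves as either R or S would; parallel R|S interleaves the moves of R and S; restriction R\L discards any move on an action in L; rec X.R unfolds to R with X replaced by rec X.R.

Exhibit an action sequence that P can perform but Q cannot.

P's transition system — 2 states:
  m0 = rec X. (c.(b.0)\{b,c})\{a} + b.X ⊢ =b=> m0, =c=> m1
  m1 = (b.0)\{b,c}\{a} ⊢ deadlocked
Q's transition system — 1 states:
  n0 = rec X. (b.0)\{b,c}\{a} + b.X ⊢ =b=> n0
Trace ⟨c⟩ through P, begin at {m0}:
  step 1 (c): {m1}
  P completes σ.
Trace ⟨c⟩ through Q, begin at {n0}:
  step 1 (c): ∅ (Q stuck)

c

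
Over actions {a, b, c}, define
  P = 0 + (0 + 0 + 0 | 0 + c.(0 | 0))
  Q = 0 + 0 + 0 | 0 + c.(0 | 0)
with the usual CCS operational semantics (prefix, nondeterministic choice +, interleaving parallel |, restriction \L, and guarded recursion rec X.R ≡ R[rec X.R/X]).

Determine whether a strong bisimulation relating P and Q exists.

P's transition system — 2 states:
  p0 = 0 + (0 + 0 + 0 | 0 + c.(0 | 0)) → -c-> p1
  p1 = 0 | 0 → (no moves)
Q's transition system — 2 states:
  q0 = 0 + 0 + 0 | 0 + c.(0 | 0) → -c-> q1
  q1 = 0 | 0 → (no moves)
Bisimilarity quotient blocks:
  B0 = {p0, q0}
  B1 = {p1, q1}
p0 ∈ B0, q0 ∈ B0 → same block

YES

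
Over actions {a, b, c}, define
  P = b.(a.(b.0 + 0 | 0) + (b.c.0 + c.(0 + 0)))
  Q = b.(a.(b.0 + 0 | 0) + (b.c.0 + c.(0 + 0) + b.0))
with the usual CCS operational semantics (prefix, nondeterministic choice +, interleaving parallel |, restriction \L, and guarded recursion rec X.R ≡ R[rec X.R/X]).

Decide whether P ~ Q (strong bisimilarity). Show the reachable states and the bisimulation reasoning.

P ≁ Q

Reachable graph of P (6 states):
  m0 = b.(a.(b.0 + 0 | 0) + (b.c.0 + c.(0 + 0))) ⊢ -b-> m1
  m1 = a.(b.0 + 0 | 0) + (b.c.0 + c.(0 + 0)) ⊢ -a-> m2, -b-> m3, -c-> m4
  m2 = b.0 + 0 | 0 ⊢ -b-> m5
  m3 = c.0 ⊢ -c-> m5
  m4 = 0 + 0 ⊢ deadlocked
  m5 = 0 ⊢ deadlocked
Reachable graph of Q (6 states):
  n0 = b.(a.(b.0 + 0 | 0) + (b.c.0 + c.(0 + 0) + b.0)) ⊢ -b-> n1
  n1 = a.(b.0 + 0 | 0) + (b.c.0 + c.(0 + 0) + b.0) ⊢ -a-> n2, -b-> n3, -b-> n4, -c-> n5
  n2 = b.0 + 0 | 0 ⊢ -b-> n3
  n3 = 0 ⊢ deadlocked
  n4 = c.0 ⊢ -c-> n3
  n5 = 0 + 0 ⊢ deadlocked
Partition-refinement fixed point:
  B0 = {m0}
  B1 = {m1}
  B2 = {m2, n2}
  B3 = {m4, m5, n3, n5}
  B4 = {m3, n4}
  B5 = {n0}
  B6 = {n1}
m0 ∈ B0, n0 ∈ B5 → different blocks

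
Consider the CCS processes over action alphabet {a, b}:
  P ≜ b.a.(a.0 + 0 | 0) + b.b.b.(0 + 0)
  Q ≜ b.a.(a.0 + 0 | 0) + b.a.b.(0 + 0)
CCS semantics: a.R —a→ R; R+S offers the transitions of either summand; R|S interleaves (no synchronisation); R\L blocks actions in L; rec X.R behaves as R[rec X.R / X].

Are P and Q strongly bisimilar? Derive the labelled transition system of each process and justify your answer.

not bisimilar

LTS(P): 7 reachable states
  u0 = b.a.(a.0 + 0 | 0) + b.b.b.(0 + 0) :: -b-> u1, -b-> u2
  u1 = a.(a.0 + 0 | 0) :: -a-> u3
  u2 = b.b.(0 + 0) :: -b-> u4
  u3 = a.0 + 0 | 0 :: -a-> u5
  u4 = b.(0 + 0) :: -b-> u6
  u5 = 0 :: ·
  u6 = 0 + 0 :: ·
LTS(Q): 7 reachable states
  v0 = b.a.(a.0 + 0 | 0) + b.a.b.(0 + 0) :: -b-> v1, -b-> v2
  v1 = a.(a.0 + 0 | 0) :: -a-> v3
  v2 = a.b.(0 + 0) :: -a-> v4
  v3 = a.0 + 0 | 0 :: -a-> v5
  v4 = b.(0 + 0) :: -b-> v6
  v5 = 0 :: ·
  v6 = 0 + 0 :: ·
Partition-refinement fixed point:
  B0 = {u0}
  B1 = {u2}
  B2 = {u4, v4}
  B3 = {u5, u6, v5, v6}
  B4 = {u1, v1}
  B5 = {u3, v3}
  B6 = {v0}
  B7 = {v2}
u0 ∈ B0, v0 ∈ B6 → different blocks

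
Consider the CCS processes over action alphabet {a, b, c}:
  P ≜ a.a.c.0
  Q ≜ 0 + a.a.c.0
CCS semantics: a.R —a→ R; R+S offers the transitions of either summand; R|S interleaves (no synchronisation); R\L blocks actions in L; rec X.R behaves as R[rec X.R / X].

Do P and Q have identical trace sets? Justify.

P's transition system — 4 states:
  p0 = a.a.c.0 has moves —a→ p1
  p1 = a.c.0 has moves —a→ p2
  p2 = c.0 has moves —c→ p3
  p3 = 0 has moves ∅
Q's transition system — 4 states:
  q0 = 0 + a.a.c.0 has moves —a→ q1
  q1 = a.c.0 has moves —a→ q2
  q2 = c.0 has moves —c→ q3
  q3 = 0 has moves ∅
Partition-refinement fixed point:
  B0 = {p0, q0}
  B1 = {p1, q1}
  B2 = {p2, q2}
  B3 = {p3, q3}
p0 ∈ B0, q0 ∈ B0 → same block
Bisimilar ⇒ trace-equivalent.

traces(P) = traces(Q)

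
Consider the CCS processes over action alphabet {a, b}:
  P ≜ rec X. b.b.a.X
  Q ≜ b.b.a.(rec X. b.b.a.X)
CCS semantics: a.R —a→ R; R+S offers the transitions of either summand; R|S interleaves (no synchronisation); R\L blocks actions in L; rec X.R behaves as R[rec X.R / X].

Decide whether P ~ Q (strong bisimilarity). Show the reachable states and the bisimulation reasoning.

YES

Reachable graph of P (3 states):
  s0 = rec X. b.b.a.X :: -b-> s1
  s1 = b.a.(rec X. b.b.a.X) :: -b-> s2
  s2 = a.(rec X. b.b.a.X) :: -a-> s0
Reachable graph of Q (4 states):
  t0 = b.b.a.(rec X. b.b.a.X) :: -b-> t1
  t1 = b.a.(rec X. b.b.a.X) :: -b-> t2
  t2 = a.(rec X. b.b.a.X) :: -a-> t3
  t3 = rec X. b.b.a.X :: -b-> t1
Coarsest stable partition (strong bisimilarity classes):
  B0 = {s0, t0, t3}
  B1 = {s1, t1}
  B2 = {s2, t2}
s0 ∈ B0, t0 ∈ B0 → same block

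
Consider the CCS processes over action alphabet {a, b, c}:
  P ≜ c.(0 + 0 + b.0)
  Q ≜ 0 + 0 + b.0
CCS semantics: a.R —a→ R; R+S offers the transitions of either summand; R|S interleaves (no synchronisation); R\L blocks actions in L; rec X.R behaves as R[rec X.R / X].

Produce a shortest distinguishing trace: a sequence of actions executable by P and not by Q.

c

LTS(P): 3 reachable states
  s0 = c.(0 + 0 + b.0) has moves -c-> s1
  s1 = 0 + 0 + b.0 has moves -b-> s2
  s2 = 0 has moves ·
LTS(Q): 2 reachable states
  t0 = 0 + 0 + b.0 has moves -b-> t1
  t1 = 0 has moves ·
Run σ = ⟨c⟩ on P: start {s0}
  after c @ step 1: {s1}
  ✓ P
Run σ = ⟨c⟩ on Q: start {t0}
  after c @ step 1: no successor for Q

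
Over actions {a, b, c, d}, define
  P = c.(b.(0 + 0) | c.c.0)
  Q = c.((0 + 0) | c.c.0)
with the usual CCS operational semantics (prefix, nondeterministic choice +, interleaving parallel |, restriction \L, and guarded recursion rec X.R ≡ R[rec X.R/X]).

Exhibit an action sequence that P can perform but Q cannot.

LTS(P): 7 reachable states
  s0 = c.(b.(0 + 0) | c.c.0) has moves ··c··> s1
  s1 = b.(0 + 0) | c.c.0 has moves ··b··> s2, ··c··> s3
  s2 = (0 + 0) | c.c.0 has moves ··c··> s4
  s3 = b.(0 + 0) | c.0 has moves ··b··> s4, ··c··> s5
  s4 = (0 + 0) | c.0 has moves ··c··> s6
  s5 = b.(0 + 0) | 0 has moves ··b··> s6
  s6 = (0 + 0) | 0 has moves stopped
LTS(Q): 4 reachable states
  t0 = c.((0 + 0) | c.c.0) has moves ··c··> t1
  t1 = (0 + 0) | c.c.0 has moves ··c··> t2
  t2 = (0 + 0) | c.0 has moves ··c··> t3
  t3 = (0 + 0) | 0 has moves stopped
Run σ = ⟨cb⟩ on P: start {s0}
  step 1 (c): {s1}
  step 2 (b): {s2}
  P completes σ.
Run σ = ⟨cb⟩ on Q: start {t0}
  step 1 (c): {t1}
  step 2 (b): ∅  — Q cannot continue

cb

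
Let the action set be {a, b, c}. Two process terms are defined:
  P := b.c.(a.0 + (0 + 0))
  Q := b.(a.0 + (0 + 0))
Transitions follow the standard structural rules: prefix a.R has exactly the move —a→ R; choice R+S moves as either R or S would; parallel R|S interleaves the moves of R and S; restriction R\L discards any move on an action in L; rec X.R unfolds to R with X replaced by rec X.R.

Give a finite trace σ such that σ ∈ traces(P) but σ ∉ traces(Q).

P's transition system — 4 states:
  u0 = b.c.(a.0 + (0 + 0)) | --b--▸ u1
  u1 = c.(a.0 + (0 + 0)) | --c--▸ u2
  u2 = a.0 + (0 + 0) | --a--▸ u3
  u3 = 0 | (no moves)
Q's transition system — 3 states:
  v0 = b.(a.0 + (0 + 0)) | --b--▸ v1
  v1 = a.0 + (0 + 0) | --a--▸ v2
  v2 = 0 | (no moves)
Executing bc from P (initial set {u0}):
  after b @ step 1: {u1}
  after c @ step 2: {u2}
  ✓ P
Executing bc from Q (initial set {v0}):
  after b @ step 1: {v1}
  after c @ step 2: ∅ (Q stuck)

bc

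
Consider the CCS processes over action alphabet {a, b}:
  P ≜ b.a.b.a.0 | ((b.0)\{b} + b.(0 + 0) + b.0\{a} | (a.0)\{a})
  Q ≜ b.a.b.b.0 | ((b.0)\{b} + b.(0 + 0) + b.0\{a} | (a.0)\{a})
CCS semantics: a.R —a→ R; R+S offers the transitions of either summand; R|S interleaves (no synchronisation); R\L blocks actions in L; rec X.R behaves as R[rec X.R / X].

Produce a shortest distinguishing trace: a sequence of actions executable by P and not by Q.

LTS(P): 15 reachable states
  p0 = b.a.b.a.0 | ((b.0)\{b} + b.(0 + 0) + b.0\{a} | (a.0)\{a}) :: --b--▸ p1, --b--▸ p2, --b--▸ p3
  p1 = a.b.a.0 | ((b.0)\{b} + b.(0 + 0) + b.0\{a} | (a.0)\{a}) :: --a--▸ p4, --b--▸ p5, --b--▸ p6
  p2 = b.a.b.a.0 | (0 + 0) :: --b--▸ p5
  p3 = b.a.b.a.0 | (0\{a} | (a.0)\{a}) :: --b--▸ p6
  p4 = b.a.0 | ((b.0)\{b} + b.(0 + 0) + b.0\{a} | (a.0)\{a}) :: --b--▸ p7, --b--▸ p8, --b--▸ p9
  p5 = a.b.a.0 | (0 + 0) :: --a--▸ p8
  p6 = a.b.a.0 | (0\{a} | (a.0)\{a}) :: --a--▸ p9
  p7 = a.0 | ((b.0)\{b} + b.(0 + 0) + b.0\{a} | (a.0)\{a}) :: --a--▸ p10, --b--▸ p11, --b--▸ p12
  p8 = b.a.0 | (0 + 0) :: --b--▸ p11
  p9 = b.a.0 | (0\{a} | (a.0)\{a}) :: --b--▸ p12
  p10 = 0 | ((b.0)\{b} + b.(0 + 0) + b.0\{a} | (a.0)\{a}) :: --b--▸ p13, --b--▸ p14
  p11 = a.0 | (0 + 0) :: --a--▸ p13
  p12 = a.0 | (0\{a} | (a.0)\{a}) :: --a--▸ p14
  p13 = 0 | (0 + 0) :: ·
  p14 = 0 | (0\{a} | (a.0)\{a}) :: ·
LTS(Q): 15 reachable states
  q0 = b.a.b.b.0 | ((b.0)\{b} + b.(0 + 0) + b.0\{a} | (a.0)\{a}) :: --b--▸ q1, --b--▸ q2, --b--▸ q3
  q1 = a.b.b.0 | ((b.0)\{b} + b.(0 + 0) + b.0\{a} | (a.0)\{a}) :: --a--▸ q4, --b--▸ q5, --b--▸ q6
  q2 = b.a.b.b.0 | (0 + 0) :: --b--▸ q5
  q3 = b.a.b.b.0 | (0\{a} | (a.0)\{a}) :: --b--▸ q6
  q4 = b.b.0 | ((b.0)\{b} + b.(0 + 0) + b.0\{a} | (a.0)\{a}) :: --b--▸ q7, --b--▸ q8, --b--▸ q9
  q5 = a.b.b.0 | (0 + 0) :: --a--▸ q8
  q6 = a.b.b.0 | (0\{a} | (a.0)\{a}) :: --a--▸ q9
  q7 = b.0 | ((b.0)\{b} + b.(0 + 0) + b.0\{a} | (a.0)\{a}) :: --b--▸ q10, --b--▸ q11, --b--▸ q12
  q8 = b.b.0 | (0 + 0) :: --b--▸ q11
  q9 = b.b.0 | (0\{a} | (a.0)\{a}) :: --b--▸ q12
  q10 = 0 | ((b.0)\{b} + b.(0 + 0) + b.0\{a} | (a.0)\{a}) :: --b--▸ q13, --b--▸ q14
  q11 = b.0 | (0 + 0) :: --b--▸ q13
  q12 = b.0 | (0\{a} | (a.0)\{a}) :: --b--▸ q14
  q13 = 0 | (0 + 0) :: ·
  q14 = 0 | (0\{a} | (a.0)\{a}) :: ·
Run σ = ⟨baba⟩ on P: start {p0}
  [1] b ⇒ {p1, p2, p3}
  [2] a ⇒ {p4}
  [3] b ⇒ {p7, p8, p9}
  [4] a ⇒ {p10}
  ✓ P
Run σ = ⟨baba⟩ on Q: start {q0}
  [1] b ⇒ {q1, q2, q3}
  [2] a ⇒ {q4}
  [3] b ⇒ {q7, q8, q9}
  [4] a ⇒ ∅  — Q cannot continue

baba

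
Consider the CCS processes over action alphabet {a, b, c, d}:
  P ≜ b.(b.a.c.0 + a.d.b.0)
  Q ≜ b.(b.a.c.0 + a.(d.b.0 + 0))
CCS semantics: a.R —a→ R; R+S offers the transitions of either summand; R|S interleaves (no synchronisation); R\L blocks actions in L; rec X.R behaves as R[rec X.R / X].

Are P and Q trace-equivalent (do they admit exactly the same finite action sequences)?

YES

Reachable graph of P (7 states):
  s0 = b.(b.a.c.0 + a.d.b.0) ⊢ -b-> s1
  s1 = b.a.c.0 + a.d.b.0 ⊢ -a-> s2, -b-> s3
  s2 = d.b.0 ⊢ -d-> s4
  s3 = a.c.0 ⊢ -a-> s5
  s4 = b.0 ⊢ -b-> s6
  s5 = c.0 ⊢ -c-> s6
  s6 = 0 ⊢ ·
Reachable graph of Q (7 states):
  t0 = b.(b.a.c.0 + a.(d.b.0 + 0)) ⊢ -b-> t1
  t1 = b.a.c.0 + a.(d.b.0 + 0) ⊢ -a-> t2, -b-> t3
  t2 = d.b.0 + 0 ⊢ -d-> t4
  t3 = a.c.0 ⊢ -a-> t5
  t4 = b.0 ⊢ -b-> t6
  t5 = c.0 ⊢ -c-> t6
  t6 = 0 ⊢ ·
Coarsest stable partition (strong bisimilarity classes):
  B0 = {s0, t0}
  B1 = {s1, t1}
  B2 = {s3, t3}
  B3 = {s5, t5}
  B4 = {s6, t6}
  B5 = {s2, t2}
  B6 = {s4, t4}
s0 ∈ B0, t0 ∈ B0 → same block
Bisimilar ⇒ trace-equivalent.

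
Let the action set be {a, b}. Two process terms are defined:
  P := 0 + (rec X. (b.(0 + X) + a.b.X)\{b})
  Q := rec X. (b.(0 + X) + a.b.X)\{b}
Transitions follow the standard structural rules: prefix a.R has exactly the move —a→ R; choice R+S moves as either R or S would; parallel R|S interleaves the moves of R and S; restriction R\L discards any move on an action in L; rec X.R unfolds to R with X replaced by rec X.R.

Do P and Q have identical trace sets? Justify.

P's transition system — 2 states:
  p0 = 0 + (rec X. (b.(0 + X) + a.b.X)\{b}) ⊢ --a--▸ p1
  p1 = (b.(rec X. (b.(0 + X) + a.b.X)\{b}))\{b} ⊢ ∅
Q's transition system — 2 states:
  q0 = rec X. (b.(0 + X) + a.b.X)\{b} ⊢ --a--▸ q1
  q1 = (b.(rec X. (b.(0 + X) + a.b.X)\{b}))\{b} ⊢ ∅
Partition-refinement fixed point:
  B0 = {p0, q0}
  B1 = {p1, q1}
p0 ∈ B0, q0 ∈ B0 → same block
Bisimilar ⇒ trace-equivalent.

YES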